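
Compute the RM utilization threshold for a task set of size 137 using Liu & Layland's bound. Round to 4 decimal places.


Compute 2^(1/137) = 1.0050722892
Subtract 1: 1.0050722892 - 1 = 0.0050722892
Multiply by n: 137 * 0.0050722892 = 0.6949036204
Round to 4 dp: 0.6949

0.6949


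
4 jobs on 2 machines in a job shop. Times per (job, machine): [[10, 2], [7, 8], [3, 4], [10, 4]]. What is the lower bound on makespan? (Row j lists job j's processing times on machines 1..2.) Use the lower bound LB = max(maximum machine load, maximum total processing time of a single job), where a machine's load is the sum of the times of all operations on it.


Machine loads:
  Machine 1: 10 + 7 + 3 + 10 = 30
  Machine 2: 2 + 8 + 4 + 4 = 18
Max machine load = 30
Job totals:
  Job 1: 12
  Job 2: 15
  Job 3: 7
  Job 4: 14
Max job total = 15
Lower bound = max(30, 15) = 30

30


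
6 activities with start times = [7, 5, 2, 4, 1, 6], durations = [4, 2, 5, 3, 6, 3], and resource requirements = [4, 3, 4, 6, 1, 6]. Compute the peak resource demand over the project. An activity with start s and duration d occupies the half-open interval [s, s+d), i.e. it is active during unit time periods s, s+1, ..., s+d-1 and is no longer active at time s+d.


Each activity i is active on [start_i, start_i + duration_i).
Compute total resource usage per time slot:
  t=0: active resources = [], total = 0
  t=1: active resources = [1], total = 1
  t=2: active resources = [4, 1], total = 5
  t=3: active resources = [4, 1], total = 5
  t=4: active resources = [4, 6, 1], total = 11
  t=5: active resources = [3, 4, 6, 1], total = 14
  t=6: active resources = [3, 4, 6, 1, 6], total = 20
  t=7: active resources = [4, 6], total = 10
  t=8: active resources = [4, 6], total = 10
  t=9: active resources = [4], total = 4
  t=10: active resources = [4], total = 4
Peak resource demand = 20

20


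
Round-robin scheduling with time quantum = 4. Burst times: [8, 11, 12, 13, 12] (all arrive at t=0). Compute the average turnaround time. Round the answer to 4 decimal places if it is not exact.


Time quantum = 4
Execution trace:
  J1 runs 4 units, time = 4
  J2 runs 4 units, time = 8
  J3 runs 4 units, time = 12
  J4 runs 4 units, time = 16
  J5 runs 4 units, time = 20
  J1 runs 4 units, time = 24
  J2 runs 4 units, time = 28
  J3 runs 4 units, time = 32
  J4 runs 4 units, time = 36
  J5 runs 4 units, time = 40
  J2 runs 3 units, time = 43
  J3 runs 4 units, time = 47
  J4 runs 4 units, time = 51
  J5 runs 4 units, time = 55
  J4 runs 1 units, time = 56
Finish times: [24, 43, 47, 56, 55]
Average turnaround = 225/5 = 45.0

45.0


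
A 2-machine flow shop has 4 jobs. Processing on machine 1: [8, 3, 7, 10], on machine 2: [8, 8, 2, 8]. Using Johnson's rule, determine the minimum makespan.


Apply Johnson's rule:
  Group 1 (a <= b): [(2, 3, 8), (1, 8, 8)]
  Group 2 (a > b): [(4, 10, 8), (3, 7, 2)]
Optimal job order: [2, 1, 4, 3]
Schedule:
  Job 2: M1 done at 3, M2 done at 11
  Job 1: M1 done at 11, M2 done at 19
  Job 4: M1 done at 21, M2 done at 29
  Job 3: M1 done at 28, M2 done at 31
Makespan = 31

31


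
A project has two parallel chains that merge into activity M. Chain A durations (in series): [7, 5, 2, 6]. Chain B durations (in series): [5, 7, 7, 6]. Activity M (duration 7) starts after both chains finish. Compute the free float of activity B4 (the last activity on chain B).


ES(B4) = sum of predecessors on chain B = 19
EF(B4) = ES + duration = 19 + 6 = 25
Successor of B4 is M. ES(M) = max(sum(A), sum(B)) = max(20, 25) = 25
Free float = ES(successor) - EF(current) = 25 - 25 = 0

0


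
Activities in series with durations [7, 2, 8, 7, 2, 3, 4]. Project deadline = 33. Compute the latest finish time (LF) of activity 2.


LF(activity 2) = deadline - sum of successor durations
Successors: activities 3 through 7 with durations [8, 7, 2, 3, 4]
Sum of successor durations = 24
LF = 33 - 24 = 9

9


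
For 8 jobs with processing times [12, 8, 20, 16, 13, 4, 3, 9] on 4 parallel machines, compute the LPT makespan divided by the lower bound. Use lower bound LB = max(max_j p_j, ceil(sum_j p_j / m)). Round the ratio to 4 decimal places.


LPT order: [20, 16, 13, 12, 9, 8, 4, 3]
Machine loads after assignment: [23, 20, 21, 21]
LPT makespan = 23
Lower bound = max(max_job, ceil(total/4)) = max(20, 22) = 22
Ratio = 23 / 22 = 1.0455

1.0455


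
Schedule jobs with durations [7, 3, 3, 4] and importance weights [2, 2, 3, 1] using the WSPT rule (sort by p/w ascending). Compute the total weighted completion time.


Compute p/w ratios and sort ascending (WSPT): [(3, 3), (3, 2), (7, 2), (4, 1)]
Compute weighted completion times:
  Job (p=3,w=3): C=3, w*C=3*3=9
  Job (p=3,w=2): C=6, w*C=2*6=12
  Job (p=7,w=2): C=13, w*C=2*13=26
  Job (p=4,w=1): C=17, w*C=1*17=17
Total weighted completion time = 64

64


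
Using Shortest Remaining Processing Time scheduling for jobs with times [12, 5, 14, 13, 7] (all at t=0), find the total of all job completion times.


Since all jobs arrive at t=0, SRPT equals SPT ordering.
SPT order: [5, 7, 12, 13, 14]
Completion times:
  Job 1: p=5, C=5
  Job 2: p=7, C=12
  Job 3: p=12, C=24
  Job 4: p=13, C=37
  Job 5: p=14, C=51
Total completion time = 5 + 12 + 24 + 37 + 51 = 129

129


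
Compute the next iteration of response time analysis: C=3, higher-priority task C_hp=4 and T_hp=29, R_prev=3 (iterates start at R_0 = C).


R_next = C + ceil(R_prev / T_hp) * C_hp
ceil(3 / 29) = ceil(0.1034) = 1
Interference = 1 * 4 = 4
R_next = 3 + 4 = 7

7


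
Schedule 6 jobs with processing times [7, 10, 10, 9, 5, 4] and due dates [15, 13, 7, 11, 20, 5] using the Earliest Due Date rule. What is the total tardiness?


Sort by due date (EDD order): [(4, 5), (10, 7), (9, 11), (10, 13), (7, 15), (5, 20)]
Compute completion times and tardiness:
  Job 1: p=4, d=5, C=4, tardiness=max(0,4-5)=0
  Job 2: p=10, d=7, C=14, tardiness=max(0,14-7)=7
  Job 3: p=9, d=11, C=23, tardiness=max(0,23-11)=12
  Job 4: p=10, d=13, C=33, tardiness=max(0,33-13)=20
  Job 5: p=7, d=15, C=40, tardiness=max(0,40-15)=25
  Job 6: p=5, d=20, C=45, tardiness=max(0,45-20)=25
Total tardiness = 89

89


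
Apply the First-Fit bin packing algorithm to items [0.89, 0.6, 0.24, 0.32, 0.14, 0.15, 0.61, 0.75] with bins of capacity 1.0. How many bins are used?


Place items sequentially using First-Fit:
  Item 0.89 -> new Bin 1
  Item 0.6 -> new Bin 2
  Item 0.24 -> Bin 2 (now 0.84)
  Item 0.32 -> new Bin 3
  Item 0.14 -> Bin 2 (now 0.98)
  Item 0.15 -> Bin 3 (now 0.47)
  Item 0.61 -> new Bin 4
  Item 0.75 -> new Bin 5
Total bins used = 5

5


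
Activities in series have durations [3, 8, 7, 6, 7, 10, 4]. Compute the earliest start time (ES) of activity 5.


Activity 5 starts after activities 1 through 4 complete.
Predecessor durations: [3, 8, 7, 6]
ES = 3 + 8 + 7 + 6 = 24

24


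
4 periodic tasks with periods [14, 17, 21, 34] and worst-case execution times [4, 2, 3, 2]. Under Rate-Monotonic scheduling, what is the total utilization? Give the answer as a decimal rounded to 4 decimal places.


Compute individual utilizations (exact fractions):
  Task 1: C/T = 4/14 = 2/7 (approx. 0.2857)
  Task 2: C/T = 2/17 (approx. 0.1176)
  Task 3: C/T = 3/21 = 1/7 (approx. 0.1429)
  Task 4: C/T = 2/34 = 1/17 (approx. 0.0588)
Total utilization U = 2/7 + 2/17 + 1/7 + 1/17 = 72/119
Rounded to 4 decimal places: U = 0.6050
RM (Liu & Layland) bound for 4 tasks = 0.756828; compare with U = 72/119 (approx. 0.605042)
U <= bound, so schedulable by RM sufficient condition.

0.6050


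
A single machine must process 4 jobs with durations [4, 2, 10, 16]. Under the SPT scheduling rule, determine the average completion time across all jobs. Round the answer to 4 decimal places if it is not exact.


Sort jobs by processing time (SPT order): [2, 4, 10, 16]
Compute completion times sequentially:
  Job 1: processing = 2, completes at 2
  Job 2: processing = 4, completes at 6
  Job 3: processing = 10, completes at 16
  Job 4: processing = 16, completes at 32
Sum of completion times = 56
Average completion time = 56/4 = 14.0

14.0


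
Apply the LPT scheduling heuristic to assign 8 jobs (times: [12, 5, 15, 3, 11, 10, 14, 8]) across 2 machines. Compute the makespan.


Sort jobs in decreasing order (LPT): [15, 14, 12, 11, 10, 8, 5, 3]
Assign each job to the least loaded machine:
  Machine 1: jobs [15, 11, 10, 3], load = 39
  Machine 2: jobs [14, 12, 8, 5], load = 39
Makespan = max load = 39

39


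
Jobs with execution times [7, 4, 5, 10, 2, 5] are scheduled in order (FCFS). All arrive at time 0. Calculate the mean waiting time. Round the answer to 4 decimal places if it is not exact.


FCFS order (as given): [7, 4, 5, 10, 2, 5]
Waiting times:
  Job 1: wait = 0
  Job 2: wait = 7
  Job 3: wait = 11
  Job 4: wait = 16
  Job 5: wait = 26
  Job 6: wait = 28
Sum of waiting times = 88
Average waiting time = 88/6 = 14.6667

14.6667


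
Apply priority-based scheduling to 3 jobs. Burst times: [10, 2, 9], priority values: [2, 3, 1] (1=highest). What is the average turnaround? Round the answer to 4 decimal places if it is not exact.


Sort by priority (ascending = highest first):
Order: [(1, 9), (2, 10), (3, 2)]
Completion times:
  Priority 1, burst=9, C=9
  Priority 2, burst=10, C=19
  Priority 3, burst=2, C=21
Average turnaround = 49/3 = 16.3333

16.3333


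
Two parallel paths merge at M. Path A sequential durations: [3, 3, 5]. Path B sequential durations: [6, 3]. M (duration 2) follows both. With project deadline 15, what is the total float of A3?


Forward pass: ES(A3) = sum of predecessors on chain A = 6
EF = ES + duration = 6 + 5 = 11
Backward pass: LF(M) = deadline = 15; LS(M) = 15 - 2 = 13
LF(A3) = LS(M) - sum(successors on chain A) = 13 - 0 = 13
LS = LF - duration = 13 - 5 = 8
Total float = LS - ES = 8 - 6 = 2

2


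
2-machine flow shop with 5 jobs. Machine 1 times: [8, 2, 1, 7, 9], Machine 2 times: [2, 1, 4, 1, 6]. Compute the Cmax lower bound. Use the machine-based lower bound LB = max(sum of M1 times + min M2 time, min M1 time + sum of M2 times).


LB1 = sum(M1 times) + min(M2 times) = 27 + 1 = 28
LB2 = min(M1 times) + sum(M2 times) = 1 + 14 = 15
Lower bound = max(LB1, LB2) = max(28, 15) = 28

28


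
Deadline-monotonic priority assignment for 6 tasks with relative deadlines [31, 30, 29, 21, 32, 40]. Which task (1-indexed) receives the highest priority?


Sort tasks by relative deadline (ascending):
  Task 4: deadline = 21
  Task 3: deadline = 29
  Task 2: deadline = 30
  Task 1: deadline = 31
  Task 5: deadline = 32
  Task 6: deadline = 40
Priority order (highest first): [4, 3, 2, 1, 5, 6]
Highest priority task = 4

4


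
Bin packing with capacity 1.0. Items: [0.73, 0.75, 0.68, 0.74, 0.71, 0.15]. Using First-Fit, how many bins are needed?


Place items sequentially using First-Fit:
  Item 0.73 -> new Bin 1
  Item 0.75 -> new Bin 2
  Item 0.68 -> new Bin 3
  Item 0.74 -> new Bin 4
  Item 0.71 -> new Bin 5
  Item 0.15 -> Bin 1 (now 0.88)
Total bins used = 5

5


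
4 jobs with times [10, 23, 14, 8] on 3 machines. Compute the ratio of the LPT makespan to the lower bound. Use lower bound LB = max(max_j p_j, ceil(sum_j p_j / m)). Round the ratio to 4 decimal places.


LPT order: [23, 14, 10, 8]
Machine loads after assignment: [23, 14, 18]
LPT makespan = 23
Lower bound = max(max_job, ceil(total/3)) = max(23, 19) = 23
Ratio = 23 / 23 = 1.0

1.0


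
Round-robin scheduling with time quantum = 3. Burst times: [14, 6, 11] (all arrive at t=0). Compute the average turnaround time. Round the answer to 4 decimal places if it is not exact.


Time quantum = 3
Execution trace:
  J1 runs 3 units, time = 3
  J2 runs 3 units, time = 6
  J3 runs 3 units, time = 9
  J1 runs 3 units, time = 12
  J2 runs 3 units, time = 15
  J3 runs 3 units, time = 18
  J1 runs 3 units, time = 21
  J3 runs 3 units, time = 24
  J1 runs 3 units, time = 27
  J3 runs 2 units, time = 29
  J1 runs 2 units, time = 31
Finish times: [31, 15, 29]
Average turnaround = 75/3 = 25.0

25.0


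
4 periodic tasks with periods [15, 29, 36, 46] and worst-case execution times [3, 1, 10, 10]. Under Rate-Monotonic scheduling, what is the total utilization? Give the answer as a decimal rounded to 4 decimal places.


Compute individual utilizations (exact fractions):
  Task 1: C/T = 3/15 = 1/5 (approx. 0.2)
  Task 2: C/T = 1/29 (approx. 0.0345)
  Task 3: C/T = 10/36 = 5/18 (approx. 0.2778)
  Task 4: C/T = 10/46 = 5/23 (approx. 0.2174)
Total utilization U = 1/5 + 1/29 + 5/18 + 5/23 = 43801/60030
Rounded to 4 decimal places: U = 0.7297
RM (Liu & Layland) bound for 4 tasks = 0.756828; compare with U = 43801/60030 (approx. 0.729652)
U <= bound, so schedulable by RM sufficient condition.

0.7297


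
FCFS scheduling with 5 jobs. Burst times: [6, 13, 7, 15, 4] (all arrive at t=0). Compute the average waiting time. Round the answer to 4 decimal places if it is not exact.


FCFS order (as given): [6, 13, 7, 15, 4]
Waiting times:
  Job 1: wait = 0
  Job 2: wait = 6
  Job 3: wait = 19
  Job 4: wait = 26
  Job 5: wait = 41
Sum of waiting times = 92
Average waiting time = 92/5 = 18.4

18.4


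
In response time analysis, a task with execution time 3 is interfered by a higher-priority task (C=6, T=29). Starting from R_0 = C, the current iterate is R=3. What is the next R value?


R_next = C + ceil(R_prev / T_hp) * C_hp
ceil(3 / 29) = ceil(0.1034) = 1
Interference = 1 * 6 = 6
R_next = 3 + 6 = 9

9


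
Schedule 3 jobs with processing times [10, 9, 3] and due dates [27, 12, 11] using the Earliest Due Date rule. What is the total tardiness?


Sort by due date (EDD order): [(3, 11), (9, 12), (10, 27)]
Compute completion times and tardiness:
  Job 1: p=3, d=11, C=3, tardiness=max(0,3-11)=0
  Job 2: p=9, d=12, C=12, tardiness=max(0,12-12)=0
  Job 3: p=10, d=27, C=22, tardiness=max(0,22-27)=0
Total tardiness = 0

0


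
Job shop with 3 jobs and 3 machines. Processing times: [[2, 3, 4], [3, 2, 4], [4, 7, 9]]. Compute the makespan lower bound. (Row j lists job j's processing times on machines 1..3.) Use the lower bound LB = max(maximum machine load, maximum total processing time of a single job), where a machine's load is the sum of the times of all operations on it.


Machine loads:
  Machine 1: 2 + 3 + 4 = 9
  Machine 2: 3 + 2 + 7 = 12
  Machine 3: 4 + 4 + 9 = 17
Max machine load = 17
Job totals:
  Job 1: 9
  Job 2: 9
  Job 3: 20
Max job total = 20
Lower bound = max(17, 20) = 20

20


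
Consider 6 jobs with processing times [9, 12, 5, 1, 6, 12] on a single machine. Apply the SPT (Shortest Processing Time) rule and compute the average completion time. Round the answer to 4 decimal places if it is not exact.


Sort jobs by processing time (SPT order): [1, 5, 6, 9, 12, 12]
Compute completion times sequentially:
  Job 1: processing = 1, completes at 1
  Job 2: processing = 5, completes at 6
  Job 3: processing = 6, completes at 12
  Job 4: processing = 9, completes at 21
  Job 5: processing = 12, completes at 33
  Job 6: processing = 12, completes at 45
Sum of completion times = 118
Average completion time = 118/6 = 19.6667

19.6667


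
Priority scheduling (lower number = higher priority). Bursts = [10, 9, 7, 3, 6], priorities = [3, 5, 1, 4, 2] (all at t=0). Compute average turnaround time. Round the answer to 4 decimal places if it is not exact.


Sort by priority (ascending = highest first):
Order: [(1, 7), (2, 6), (3, 10), (4, 3), (5, 9)]
Completion times:
  Priority 1, burst=7, C=7
  Priority 2, burst=6, C=13
  Priority 3, burst=10, C=23
  Priority 4, burst=3, C=26
  Priority 5, burst=9, C=35
Average turnaround = 104/5 = 20.8

20.8


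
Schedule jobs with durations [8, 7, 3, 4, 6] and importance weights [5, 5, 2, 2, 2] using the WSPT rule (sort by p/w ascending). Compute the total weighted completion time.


Compute p/w ratios and sort ascending (WSPT): [(7, 5), (3, 2), (8, 5), (4, 2), (6, 2)]
Compute weighted completion times:
  Job (p=7,w=5): C=7, w*C=5*7=35
  Job (p=3,w=2): C=10, w*C=2*10=20
  Job (p=8,w=5): C=18, w*C=5*18=90
  Job (p=4,w=2): C=22, w*C=2*22=44
  Job (p=6,w=2): C=28, w*C=2*28=56
Total weighted completion time = 245

245


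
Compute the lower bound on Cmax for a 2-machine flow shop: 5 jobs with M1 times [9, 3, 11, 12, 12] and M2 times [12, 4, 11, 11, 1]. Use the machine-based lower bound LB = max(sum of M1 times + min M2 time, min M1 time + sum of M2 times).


LB1 = sum(M1 times) + min(M2 times) = 47 + 1 = 48
LB2 = min(M1 times) + sum(M2 times) = 3 + 39 = 42
Lower bound = max(LB1, LB2) = max(48, 42) = 48

48


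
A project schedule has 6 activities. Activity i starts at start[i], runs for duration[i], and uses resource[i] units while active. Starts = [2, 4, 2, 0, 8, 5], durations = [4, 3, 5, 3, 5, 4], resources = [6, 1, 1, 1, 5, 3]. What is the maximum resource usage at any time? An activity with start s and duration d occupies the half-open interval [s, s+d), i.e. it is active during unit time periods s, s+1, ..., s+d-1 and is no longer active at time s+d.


Each activity i is active on [start_i, start_i + duration_i).
Compute total resource usage per time slot:
  t=0: active resources = [1], total = 1
  t=1: active resources = [1], total = 1
  t=2: active resources = [6, 1, 1], total = 8
  t=3: active resources = [6, 1], total = 7
  t=4: active resources = [6, 1, 1], total = 8
  t=5: active resources = [6, 1, 1, 3], total = 11
  t=6: active resources = [1, 1, 3], total = 5
  t=7: active resources = [3], total = 3
  t=8: active resources = [5, 3], total = 8
  t=9: active resources = [5], total = 5
  t=10: active resources = [5], total = 5
  t=11: active resources = [5], total = 5
  t=12: active resources = [5], total = 5
Peak resource demand = 11

11


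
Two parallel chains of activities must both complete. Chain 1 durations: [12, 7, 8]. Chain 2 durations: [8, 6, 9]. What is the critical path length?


Path A total = 12 + 7 + 8 = 27
Path B total = 8 + 6 + 9 = 23
Critical path = longest path = max(27, 23) = 27

27


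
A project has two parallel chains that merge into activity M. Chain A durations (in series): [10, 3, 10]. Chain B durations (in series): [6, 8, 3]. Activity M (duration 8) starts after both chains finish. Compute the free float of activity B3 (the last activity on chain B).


ES(B3) = sum of predecessors on chain B = 14
EF(B3) = ES + duration = 14 + 3 = 17
Successor of B3 is M. ES(M) = max(sum(A), sum(B)) = max(23, 17) = 23
Free float = ES(successor) - EF(current) = 23 - 17 = 6

6


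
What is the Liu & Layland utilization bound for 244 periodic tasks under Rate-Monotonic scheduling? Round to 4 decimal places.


Compute 2^(1/244) = 1.0028448059
Subtract 1: 1.0028448059 - 1 = 0.0028448059
Multiply by n: 244 * 0.0028448059 = 0.6941326396
Round to 4 dp: 0.6941

0.6941


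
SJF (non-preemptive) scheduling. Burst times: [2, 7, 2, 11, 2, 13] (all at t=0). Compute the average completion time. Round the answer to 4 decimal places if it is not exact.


SJF order (ascending): [2, 2, 2, 7, 11, 13]
Completion times:
  Job 1: burst=2, C=2
  Job 2: burst=2, C=4
  Job 3: burst=2, C=6
  Job 4: burst=7, C=13
  Job 5: burst=11, C=24
  Job 6: burst=13, C=37
Average completion = 86/6 = 14.3333

14.3333


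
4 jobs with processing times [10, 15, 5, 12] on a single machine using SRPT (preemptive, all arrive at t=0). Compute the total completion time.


Since all jobs arrive at t=0, SRPT equals SPT ordering.
SPT order: [5, 10, 12, 15]
Completion times:
  Job 1: p=5, C=5
  Job 2: p=10, C=15
  Job 3: p=12, C=27
  Job 4: p=15, C=42
Total completion time = 5 + 15 + 27 + 42 = 89

89


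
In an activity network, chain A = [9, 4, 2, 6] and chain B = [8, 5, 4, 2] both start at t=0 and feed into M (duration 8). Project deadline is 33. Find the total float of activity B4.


Forward pass: ES(B4) = sum of predecessors on chain B = 17
EF = ES + duration = 17 + 2 = 19
Backward pass: LF(M) = deadline = 33; LS(M) = 33 - 8 = 25
LF(B4) = LS(M) - sum(successors on chain B) = 25 - 0 = 25
LS = LF - duration = 25 - 2 = 23
Total float = LS - ES = 23 - 17 = 6

6


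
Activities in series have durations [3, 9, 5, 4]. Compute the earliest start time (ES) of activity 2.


Activity 2 starts after activities 1 through 1 complete.
Predecessor durations: [3]
ES = 3 = 3

3


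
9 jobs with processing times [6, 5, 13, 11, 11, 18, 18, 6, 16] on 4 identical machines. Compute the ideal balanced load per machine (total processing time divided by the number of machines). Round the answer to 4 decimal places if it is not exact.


Total processing time = 6 + 5 + 13 + 11 + 11 + 18 + 18 + 6 + 16 = 104
Number of machines = 4
Ideal balanced load = 104 / 4 = 26.0

26.0


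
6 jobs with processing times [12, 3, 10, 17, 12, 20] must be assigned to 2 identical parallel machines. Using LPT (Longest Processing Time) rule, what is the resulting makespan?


Sort jobs in decreasing order (LPT): [20, 17, 12, 12, 10, 3]
Assign each job to the least loaded machine:
  Machine 1: jobs [20, 12, 3], load = 35
  Machine 2: jobs [17, 12, 10], load = 39
Makespan = max load = 39

39


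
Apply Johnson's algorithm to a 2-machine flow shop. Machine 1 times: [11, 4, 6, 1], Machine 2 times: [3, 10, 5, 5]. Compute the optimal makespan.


Apply Johnson's rule:
  Group 1 (a <= b): [(4, 1, 5), (2, 4, 10)]
  Group 2 (a > b): [(3, 6, 5), (1, 11, 3)]
Optimal job order: [4, 2, 3, 1]
Schedule:
  Job 4: M1 done at 1, M2 done at 6
  Job 2: M1 done at 5, M2 done at 16
  Job 3: M1 done at 11, M2 done at 21
  Job 1: M1 done at 22, M2 done at 25
Makespan = 25

25


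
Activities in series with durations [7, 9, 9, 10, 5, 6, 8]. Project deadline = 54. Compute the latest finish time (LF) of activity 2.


LF(activity 2) = deadline - sum of successor durations
Successors: activities 3 through 7 with durations [9, 10, 5, 6, 8]
Sum of successor durations = 38
LF = 54 - 38 = 16

16


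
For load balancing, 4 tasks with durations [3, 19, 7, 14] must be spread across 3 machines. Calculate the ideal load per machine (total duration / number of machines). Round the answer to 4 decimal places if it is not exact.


Total processing time = 3 + 19 + 7 + 14 = 43
Number of machines = 3
Ideal balanced load = 43 / 3 = 14.3333

14.3333


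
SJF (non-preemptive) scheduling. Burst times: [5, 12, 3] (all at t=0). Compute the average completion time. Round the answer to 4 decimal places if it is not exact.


SJF order (ascending): [3, 5, 12]
Completion times:
  Job 1: burst=3, C=3
  Job 2: burst=5, C=8
  Job 3: burst=12, C=20
Average completion = 31/3 = 10.3333

10.3333


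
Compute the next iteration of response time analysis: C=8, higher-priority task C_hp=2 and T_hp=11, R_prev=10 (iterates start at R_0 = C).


R_next = C + ceil(R_prev / T_hp) * C_hp
ceil(10 / 11) = ceil(0.9091) = 1
Interference = 1 * 2 = 2
R_next = 8 + 2 = 10
R_next = R_prev, so the iteration has converged (response time = 10).

10


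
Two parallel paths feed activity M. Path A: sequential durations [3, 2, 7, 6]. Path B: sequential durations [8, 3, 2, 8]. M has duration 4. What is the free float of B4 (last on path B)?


ES(B4) = sum of predecessors on chain B = 13
EF(B4) = ES + duration = 13 + 8 = 21
Successor of B4 is M. ES(M) = max(sum(A), sum(B)) = max(18, 21) = 21
Free float = ES(successor) - EF(current) = 21 - 21 = 0

0


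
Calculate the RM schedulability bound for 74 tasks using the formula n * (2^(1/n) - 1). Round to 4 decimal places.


Compute 2^(1/74) = 1.0094108601
Subtract 1: 1.0094108601 - 1 = 0.0094108601
Multiply by n: 74 * 0.0094108601 = 0.6964036474
Round to 4 dp: 0.6964

0.6964


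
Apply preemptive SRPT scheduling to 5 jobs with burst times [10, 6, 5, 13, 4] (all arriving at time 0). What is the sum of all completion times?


Since all jobs arrive at t=0, SRPT equals SPT ordering.
SPT order: [4, 5, 6, 10, 13]
Completion times:
  Job 1: p=4, C=4
  Job 2: p=5, C=9
  Job 3: p=6, C=15
  Job 4: p=10, C=25
  Job 5: p=13, C=38
Total completion time = 4 + 9 + 15 + 25 + 38 = 91

91


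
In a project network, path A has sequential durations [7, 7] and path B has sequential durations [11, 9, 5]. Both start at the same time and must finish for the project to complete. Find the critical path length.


Path A total = 7 + 7 = 14
Path B total = 11 + 9 + 5 = 25
Critical path = longest path = max(14, 25) = 25

25


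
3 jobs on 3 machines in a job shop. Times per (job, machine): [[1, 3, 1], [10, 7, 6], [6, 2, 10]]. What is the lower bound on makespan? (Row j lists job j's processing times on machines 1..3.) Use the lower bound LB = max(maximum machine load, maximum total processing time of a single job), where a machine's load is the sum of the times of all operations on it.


Machine loads:
  Machine 1: 1 + 10 + 6 = 17
  Machine 2: 3 + 7 + 2 = 12
  Machine 3: 1 + 6 + 10 = 17
Max machine load = 17
Job totals:
  Job 1: 5
  Job 2: 23
  Job 3: 18
Max job total = 23
Lower bound = max(17, 23) = 23

23


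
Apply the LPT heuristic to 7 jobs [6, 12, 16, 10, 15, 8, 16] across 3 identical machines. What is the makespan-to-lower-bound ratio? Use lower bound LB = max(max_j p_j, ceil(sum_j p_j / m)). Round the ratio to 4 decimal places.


LPT order: [16, 16, 15, 12, 10, 8, 6]
Machine loads after assignment: [26, 30, 27]
LPT makespan = 30
Lower bound = max(max_job, ceil(total/3)) = max(16, 28) = 28
Ratio = 30 / 28 = 1.0714

1.0714


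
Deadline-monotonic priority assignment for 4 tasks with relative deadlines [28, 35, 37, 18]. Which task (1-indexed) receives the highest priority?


Sort tasks by relative deadline (ascending):
  Task 4: deadline = 18
  Task 1: deadline = 28
  Task 2: deadline = 35
  Task 3: deadline = 37
Priority order (highest first): [4, 1, 2, 3]
Highest priority task = 4

4


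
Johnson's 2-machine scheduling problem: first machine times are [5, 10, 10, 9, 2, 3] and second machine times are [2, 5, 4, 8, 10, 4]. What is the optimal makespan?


Apply Johnson's rule:
  Group 1 (a <= b): [(5, 2, 10), (6, 3, 4)]
  Group 2 (a > b): [(4, 9, 8), (2, 10, 5), (3, 10, 4), (1, 5, 2)]
Optimal job order: [5, 6, 4, 2, 3, 1]
Schedule:
  Job 5: M1 done at 2, M2 done at 12
  Job 6: M1 done at 5, M2 done at 16
  Job 4: M1 done at 14, M2 done at 24
  Job 2: M1 done at 24, M2 done at 29
  Job 3: M1 done at 34, M2 done at 38
  Job 1: M1 done at 39, M2 done at 41
Makespan = 41

41


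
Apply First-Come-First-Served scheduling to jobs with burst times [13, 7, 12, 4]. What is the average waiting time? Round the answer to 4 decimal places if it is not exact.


FCFS order (as given): [13, 7, 12, 4]
Waiting times:
  Job 1: wait = 0
  Job 2: wait = 13
  Job 3: wait = 20
  Job 4: wait = 32
Sum of waiting times = 65
Average waiting time = 65/4 = 16.25

16.25


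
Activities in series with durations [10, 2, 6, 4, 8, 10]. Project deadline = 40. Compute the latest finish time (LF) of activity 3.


LF(activity 3) = deadline - sum of successor durations
Successors: activities 4 through 6 with durations [4, 8, 10]
Sum of successor durations = 22
LF = 40 - 22 = 18

18


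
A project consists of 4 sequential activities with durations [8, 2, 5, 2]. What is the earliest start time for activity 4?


Activity 4 starts after activities 1 through 3 complete.
Predecessor durations: [8, 2, 5]
ES = 8 + 2 + 5 = 15

15


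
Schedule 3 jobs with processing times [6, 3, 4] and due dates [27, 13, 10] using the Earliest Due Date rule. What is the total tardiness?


Sort by due date (EDD order): [(4, 10), (3, 13), (6, 27)]
Compute completion times and tardiness:
  Job 1: p=4, d=10, C=4, tardiness=max(0,4-10)=0
  Job 2: p=3, d=13, C=7, tardiness=max(0,7-13)=0
  Job 3: p=6, d=27, C=13, tardiness=max(0,13-27)=0
Total tardiness = 0

0


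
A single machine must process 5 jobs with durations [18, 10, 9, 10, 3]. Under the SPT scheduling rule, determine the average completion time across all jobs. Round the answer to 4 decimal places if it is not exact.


Sort jobs by processing time (SPT order): [3, 9, 10, 10, 18]
Compute completion times sequentially:
  Job 1: processing = 3, completes at 3
  Job 2: processing = 9, completes at 12
  Job 3: processing = 10, completes at 22
  Job 4: processing = 10, completes at 32
  Job 5: processing = 18, completes at 50
Sum of completion times = 119
Average completion time = 119/5 = 23.8

23.8


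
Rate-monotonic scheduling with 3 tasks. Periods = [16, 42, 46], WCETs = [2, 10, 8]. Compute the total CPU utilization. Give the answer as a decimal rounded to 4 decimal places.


Compute individual utilizations (exact fractions):
  Task 1: C/T = 2/16 = 1/8 (approx. 0.125)
  Task 2: C/T = 10/42 = 5/21 (approx. 0.2381)
  Task 3: C/T = 8/46 = 4/23 (approx. 0.1739)
Total utilization U = 1/8 + 5/21 + 4/23 = 2075/3864
Rounded to 4 decimal places: U = 0.5370
RM (Liu & Layland) bound for 3 tasks = 0.779763; compare with U = 2075/3864 (approx. 0.537008)
U <= bound, so schedulable by RM sufficient condition.

0.5370


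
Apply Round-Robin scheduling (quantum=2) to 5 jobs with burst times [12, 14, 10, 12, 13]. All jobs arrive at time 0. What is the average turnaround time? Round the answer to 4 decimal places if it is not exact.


Time quantum = 2
Execution trace:
  J1 runs 2 units, time = 2
  J2 runs 2 units, time = 4
  J3 runs 2 units, time = 6
  J4 runs 2 units, time = 8
  J5 runs 2 units, time = 10
  J1 runs 2 units, time = 12
  J2 runs 2 units, time = 14
  J3 runs 2 units, time = 16
  J4 runs 2 units, time = 18
  J5 runs 2 units, time = 20
  J1 runs 2 units, time = 22
  J2 runs 2 units, time = 24
  J3 runs 2 units, time = 26
  J4 runs 2 units, time = 28
  J5 runs 2 units, time = 30
  J1 runs 2 units, time = 32
  J2 runs 2 units, time = 34
  J3 runs 2 units, time = 36
  J4 runs 2 units, time = 38
  J5 runs 2 units, time = 40
  J1 runs 2 units, time = 42
  J2 runs 2 units, time = 44
  J3 runs 2 units, time = 46
  J4 runs 2 units, time = 48
  J5 runs 2 units, time = 50
  J1 runs 2 units, time = 52
  J2 runs 2 units, time = 54
  J4 runs 2 units, time = 56
  J5 runs 2 units, time = 58
  J2 runs 2 units, time = 60
  J5 runs 1 units, time = 61
Finish times: [52, 60, 46, 56, 61]
Average turnaround = 275/5 = 55.0

55.0


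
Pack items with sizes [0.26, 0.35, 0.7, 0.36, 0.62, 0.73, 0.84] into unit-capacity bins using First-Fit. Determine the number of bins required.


Place items sequentially using First-Fit:
  Item 0.26 -> new Bin 1
  Item 0.35 -> Bin 1 (now 0.61)
  Item 0.7 -> new Bin 2
  Item 0.36 -> Bin 1 (now 0.97)
  Item 0.62 -> new Bin 3
  Item 0.73 -> new Bin 4
  Item 0.84 -> new Bin 5
Total bins used = 5

5


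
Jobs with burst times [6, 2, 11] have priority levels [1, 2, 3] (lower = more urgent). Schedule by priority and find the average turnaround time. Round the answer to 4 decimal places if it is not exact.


Sort by priority (ascending = highest first):
Order: [(1, 6), (2, 2), (3, 11)]
Completion times:
  Priority 1, burst=6, C=6
  Priority 2, burst=2, C=8
  Priority 3, burst=11, C=19
Average turnaround = 33/3 = 11.0

11.0


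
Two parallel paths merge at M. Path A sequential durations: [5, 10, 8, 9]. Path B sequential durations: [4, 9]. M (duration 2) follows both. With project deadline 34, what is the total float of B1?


Forward pass: ES(B1) = sum of predecessors on chain B = 0
EF = ES + duration = 0 + 4 = 4
Backward pass: LF(M) = deadline = 34; LS(M) = 34 - 2 = 32
LF(B1) = LS(M) - sum(successors on chain B) = 32 - 9 = 23
LS = LF - duration = 23 - 4 = 19
Total float = LS - ES = 19 - 0 = 19

19


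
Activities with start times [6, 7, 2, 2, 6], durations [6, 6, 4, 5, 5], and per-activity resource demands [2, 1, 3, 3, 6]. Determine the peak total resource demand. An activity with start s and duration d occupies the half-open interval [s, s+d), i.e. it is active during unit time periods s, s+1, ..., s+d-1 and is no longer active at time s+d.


Each activity i is active on [start_i, start_i + duration_i).
Compute total resource usage per time slot:
  t=0: active resources = [], total = 0
  t=1: active resources = [], total = 0
  t=2: active resources = [3, 3], total = 6
  t=3: active resources = [3, 3], total = 6
  t=4: active resources = [3, 3], total = 6
  t=5: active resources = [3, 3], total = 6
  t=6: active resources = [2, 3, 6], total = 11
  t=7: active resources = [2, 1, 6], total = 9
  t=8: active resources = [2, 1, 6], total = 9
  t=9: active resources = [2, 1, 6], total = 9
  t=10: active resources = [2, 1, 6], total = 9
  t=11: active resources = [2, 1], total = 3
  t=12: active resources = [1], total = 1
Peak resource demand = 11

11


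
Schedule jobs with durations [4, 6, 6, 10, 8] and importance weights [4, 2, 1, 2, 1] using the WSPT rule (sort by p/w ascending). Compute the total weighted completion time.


Compute p/w ratios and sort ascending (WSPT): [(4, 4), (6, 2), (10, 2), (6, 1), (8, 1)]
Compute weighted completion times:
  Job (p=4,w=4): C=4, w*C=4*4=16
  Job (p=6,w=2): C=10, w*C=2*10=20
  Job (p=10,w=2): C=20, w*C=2*20=40
  Job (p=6,w=1): C=26, w*C=1*26=26
  Job (p=8,w=1): C=34, w*C=1*34=34
Total weighted completion time = 136

136


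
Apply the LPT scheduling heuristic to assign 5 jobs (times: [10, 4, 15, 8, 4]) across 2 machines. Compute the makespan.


Sort jobs in decreasing order (LPT): [15, 10, 8, 4, 4]
Assign each job to the least loaded machine:
  Machine 1: jobs [15, 4], load = 19
  Machine 2: jobs [10, 8, 4], load = 22
Makespan = max load = 22

22


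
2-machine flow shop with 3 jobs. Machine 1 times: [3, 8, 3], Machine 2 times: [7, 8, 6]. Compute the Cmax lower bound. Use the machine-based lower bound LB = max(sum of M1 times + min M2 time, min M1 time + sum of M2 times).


LB1 = sum(M1 times) + min(M2 times) = 14 + 6 = 20
LB2 = min(M1 times) + sum(M2 times) = 3 + 21 = 24
Lower bound = max(LB1, LB2) = max(20, 24) = 24

24


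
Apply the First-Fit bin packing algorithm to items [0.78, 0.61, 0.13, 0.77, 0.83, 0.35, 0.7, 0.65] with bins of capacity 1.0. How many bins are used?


Place items sequentially using First-Fit:
  Item 0.78 -> new Bin 1
  Item 0.61 -> new Bin 2
  Item 0.13 -> Bin 1 (now 0.91)
  Item 0.77 -> new Bin 3
  Item 0.83 -> new Bin 4
  Item 0.35 -> Bin 2 (now 0.96)
  Item 0.7 -> new Bin 5
  Item 0.65 -> new Bin 6
Total bins used = 6

6


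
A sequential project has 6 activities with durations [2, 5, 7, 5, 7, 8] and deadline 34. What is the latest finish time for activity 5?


LF(activity 5) = deadline - sum of successor durations
Successors: activities 6 through 6 with durations [8]
Sum of successor durations = 8
LF = 34 - 8 = 26

26


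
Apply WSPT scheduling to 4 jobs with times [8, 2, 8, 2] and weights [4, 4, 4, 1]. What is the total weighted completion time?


Compute p/w ratios and sort ascending (WSPT): [(2, 4), (8, 4), (8, 4), (2, 1)]
Compute weighted completion times:
  Job (p=2,w=4): C=2, w*C=4*2=8
  Job (p=8,w=4): C=10, w*C=4*10=40
  Job (p=8,w=4): C=18, w*C=4*18=72
  Job (p=2,w=1): C=20, w*C=1*20=20
Total weighted completion time = 140

140


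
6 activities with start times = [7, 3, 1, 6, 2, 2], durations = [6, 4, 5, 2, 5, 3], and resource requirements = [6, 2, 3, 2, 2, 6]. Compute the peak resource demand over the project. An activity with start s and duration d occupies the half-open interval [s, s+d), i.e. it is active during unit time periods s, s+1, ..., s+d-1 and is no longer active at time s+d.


Each activity i is active on [start_i, start_i + duration_i).
Compute total resource usage per time slot:
  t=0: active resources = [], total = 0
  t=1: active resources = [3], total = 3
  t=2: active resources = [3, 2, 6], total = 11
  t=3: active resources = [2, 3, 2, 6], total = 13
  t=4: active resources = [2, 3, 2, 6], total = 13
  t=5: active resources = [2, 3, 2], total = 7
  t=6: active resources = [2, 2, 2], total = 6
  t=7: active resources = [6, 2], total = 8
  t=8: active resources = [6], total = 6
  t=9: active resources = [6], total = 6
  t=10: active resources = [6], total = 6
  t=11: active resources = [6], total = 6
  t=12: active resources = [6], total = 6
Peak resource demand = 13

13


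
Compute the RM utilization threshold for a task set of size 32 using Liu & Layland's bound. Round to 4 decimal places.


Compute 2^(1/32) = 1.0218971487
Subtract 1: 1.0218971487 - 1 = 0.0218971487
Multiply by n: 32 * 0.0218971487 = 0.7007087584
Round to 4 dp: 0.7007

0.7007


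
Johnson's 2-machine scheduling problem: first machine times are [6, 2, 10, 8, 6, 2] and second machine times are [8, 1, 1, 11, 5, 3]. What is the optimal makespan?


Apply Johnson's rule:
  Group 1 (a <= b): [(6, 2, 3), (1, 6, 8), (4, 8, 11)]
  Group 2 (a > b): [(5, 6, 5), (2, 2, 1), (3, 10, 1)]
Optimal job order: [6, 1, 4, 5, 2, 3]
Schedule:
  Job 6: M1 done at 2, M2 done at 5
  Job 1: M1 done at 8, M2 done at 16
  Job 4: M1 done at 16, M2 done at 27
  Job 5: M1 done at 22, M2 done at 32
  Job 2: M1 done at 24, M2 done at 33
  Job 3: M1 done at 34, M2 done at 35
Makespan = 35

35


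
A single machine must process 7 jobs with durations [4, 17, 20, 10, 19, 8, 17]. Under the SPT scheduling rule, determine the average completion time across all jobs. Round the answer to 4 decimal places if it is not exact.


Sort jobs by processing time (SPT order): [4, 8, 10, 17, 17, 19, 20]
Compute completion times sequentially:
  Job 1: processing = 4, completes at 4
  Job 2: processing = 8, completes at 12
  Job 3: processing = 10, completes at 22
  Job 4: processing = 17, completes at 39
  Job 5: processing = 17, completes at 56
  Job 6: processing = 19, completes at 75
  Job 7: processing = 20, completes at 95
Sum of completion times = 303
Average completion time = 303/7 = 43.2857

43.2857


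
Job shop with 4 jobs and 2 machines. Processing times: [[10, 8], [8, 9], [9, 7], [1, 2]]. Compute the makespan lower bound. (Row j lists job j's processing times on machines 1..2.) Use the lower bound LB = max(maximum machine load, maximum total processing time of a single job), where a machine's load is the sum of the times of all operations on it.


Machine loads:
  Machine 1: 10 + 8 + 9 + 1 = 28
  Machine 2: 8 + 9 + 7 + 2 = 26
Max machine load = 28
Job totals:
  Job 1: 18
  Job 2: 17
  Job 3: 16
  Job 4: 3
Max job total = 18
Lower bound = max(28, 18) = 28

28


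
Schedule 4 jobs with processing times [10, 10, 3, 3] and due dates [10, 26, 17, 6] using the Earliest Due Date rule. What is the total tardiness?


Sort by due date (EDD order): [(3, 6), (10, 10), (3, 17), (10, 26)]
Compute completion times and tardiness:
  Job 1: p=3, d=6, C=3, tardiness=max(0,3-6)=0
  Job 2: p=10, d=10, C=13, tardiness=max(0,13-10)=3
  Job 3: p=3, d=17, C=16, tardiness=max(0,16-17)=0
  Job 4: p=10, d=26, C=26, tardiness=max(0,26-26)=0
Total tardiness = 3

3


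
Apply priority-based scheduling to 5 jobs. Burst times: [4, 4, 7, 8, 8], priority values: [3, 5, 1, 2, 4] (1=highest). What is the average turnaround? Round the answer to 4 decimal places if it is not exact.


Sort by priority (ascending = highest first):
Order: [(1, 7), (2, 8), (3, 4), (4, 8), (5, 4)]
Completion times:
  Priority 1, burst=7, C=7
  Priority 2, burst=8, C=15
  Priority 3, burst=4, C=19
  Priority 4, burst=8, C=27
  Priority 5, burst=4, C=31
Average turnaround = 99/5 = 19.8

19.8


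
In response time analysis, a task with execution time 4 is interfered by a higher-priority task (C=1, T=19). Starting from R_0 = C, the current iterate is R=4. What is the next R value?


R_next = C + ceil(R_prev / T_hp) * C_hp
ceil(4 / 19) = ceil(0.2105) = 1
Interference = 1 * 1 = 1
R_next = 4 + 1 = 5

5


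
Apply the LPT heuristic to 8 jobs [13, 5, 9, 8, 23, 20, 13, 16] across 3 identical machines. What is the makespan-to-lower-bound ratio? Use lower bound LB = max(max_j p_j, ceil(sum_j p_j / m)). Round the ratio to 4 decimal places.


LPT order: [23, 20, 16, 13, 13, 9, 8, 5]
Machine loads after assignment: [37, 33, 37]
LPT makespan = 37
Lower bound = max(max_job, ceil(total/3)) = max(23, 36) = 36
Ratio = 37 / 36 = 1.0278

1.0278


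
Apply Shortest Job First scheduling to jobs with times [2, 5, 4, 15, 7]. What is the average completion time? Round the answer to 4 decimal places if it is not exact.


SJF order (ascending): [2, 4, 5, 7, 15]
Completion times:
  Job 1: burst=2, C=2
  Job 2: burst=4, C=6
  Job 3: burst=5, C=11
  Job 4: burst=7, C=18
  Job 5: burst=15, C=33
Average completion = 70/5 = 14.0

14.0
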